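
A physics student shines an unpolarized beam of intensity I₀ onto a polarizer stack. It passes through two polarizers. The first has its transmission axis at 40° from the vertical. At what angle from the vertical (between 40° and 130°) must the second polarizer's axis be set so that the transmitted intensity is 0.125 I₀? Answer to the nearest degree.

θ ≈ 100°

Unpolarized light through the first polarizer → I₁ = ½ I₀, now polarized at 40°.
Need I₂/I₀ = 0.125, so cos²(θ − 40°) = 0.125 / 0.5 = 0.25.
θ − 40° = arccos(√0.25) = 60.0°, giving θ ≈ 40 + 60.0 = 100.0°.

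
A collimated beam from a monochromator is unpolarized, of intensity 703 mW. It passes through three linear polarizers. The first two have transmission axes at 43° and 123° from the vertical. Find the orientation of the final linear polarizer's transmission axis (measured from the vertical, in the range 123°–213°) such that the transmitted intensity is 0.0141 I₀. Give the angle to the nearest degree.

θ ≈ 138°

Unpolarized light through the first polarizer → I₁ = ½ I₀, now polarized at 43°.
I₂ = I₁ cos²(123° − 43°) = 0.5 I₀ · cos²(80°) = 0.01508 I₀.
Need I₃/I₀ = 0.0141, so cos²(θ − 123°) = 0.0141 / 0.01508 = 0.9352.
θ − 123° = arccos(√0.9352) = 14.7°, giving θ ≈ 123 + 14.7 = 137.7°.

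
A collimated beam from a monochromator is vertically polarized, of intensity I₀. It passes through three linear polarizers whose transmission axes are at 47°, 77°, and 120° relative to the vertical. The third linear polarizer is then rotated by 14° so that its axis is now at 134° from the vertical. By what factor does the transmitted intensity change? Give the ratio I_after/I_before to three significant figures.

I_new/I_old ≈ 0.555

Before rotation:
I₁ = I₀ cos²(47° − 0°) = I₀ cos²(47°) = 0.4651 I₀.
I₂ = I₁ cos²(77° − 47°) = 0.4651 I₀ · cos²(30°) = 0.3488 I₀.
I₃ = I₂ cos²(120° − 77°) = 0.3488 I₀ · cos²(43°) = 0.1866 I₀.
After rotation:
I₁ = I₀ cos²(47° − 0°) = I₀ cos²(47°) = 0.4651 I₀.
I₂ = I₁ cos²(77° − 47°) = 0.4651 I₀ · cos²(30°) = 0.3488 I₀.
I₃ = I₂ cos²(134° − 77°) = 0.3488 I₀ · cos²(57°) = 0.1035 I₀.
Ratio = 0.1035 / 0.1866 = 0.5546.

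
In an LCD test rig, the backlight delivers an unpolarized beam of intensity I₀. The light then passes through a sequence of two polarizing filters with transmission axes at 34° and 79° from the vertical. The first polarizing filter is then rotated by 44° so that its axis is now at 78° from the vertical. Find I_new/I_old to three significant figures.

I_new/I_old ≈ 2.00

Before rotation:
Unpolarized light through the first polarizer → I₁ = ½ I₀, now polarized at 34°.
I₂ = I₁ cos²(79° − 34°) = 0.5 I₀ · cos²(45°) = 0.25 I₀.
After rotation:
Unpolarized light through the first polarizer → I₁ = ½ I₀, now polarized at 78°.
I₂ = I₁ cos²(79° − 78°) = 0.5 I₀ · cos²(1°) = 0.4998 I₀.
Ratio = 0.4998 / 0.25 = 1.999.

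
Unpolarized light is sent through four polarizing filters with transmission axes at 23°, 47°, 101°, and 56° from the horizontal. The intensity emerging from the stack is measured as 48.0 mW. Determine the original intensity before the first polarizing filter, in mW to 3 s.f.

Unpolarized light through the first polarizer → I₁ = ½ I₀, now polarized at 23°.
I₂ = I₁ cos²(47° − 23°) = 0.5 I₀ · cos²(24°) = 0.4173 I₀.
I₃ = I₂ cos²(101° − 47°) = 0.4173 I₀ · cos²(54°) = 0.1442 I₀.
I₄ = I₃ cos²(56° − 101°) = 0.1442 I₀ · cos²(45°) = 0.07208 I₀.
So 48.0 mW = 0.07208 I₀, giving I₀ = 48.0/0.07208 = 665.9 mW.

I₀ ≈ 666 mW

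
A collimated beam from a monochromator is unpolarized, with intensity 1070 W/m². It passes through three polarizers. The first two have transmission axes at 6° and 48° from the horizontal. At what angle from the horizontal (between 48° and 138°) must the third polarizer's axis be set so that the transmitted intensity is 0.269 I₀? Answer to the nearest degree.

Unpolarized light through the first polarizer → I₁ = ½ I₀, now polarized at 6°.
I₂ = I₁ cos²(48° − 6°) = 0.5 I₀ · cos²(42°) = 0.2761 I₀.
Need I₃/I₀ = 0.269, so cos²(θ − 48°) = 0.269 / 0.2761 = 0.9742.
θ − 48° = arccos(√0.9742) = 9.2°, giving θ ≈ 48 + 9.2 = 57.2°.

θ ≈ 57°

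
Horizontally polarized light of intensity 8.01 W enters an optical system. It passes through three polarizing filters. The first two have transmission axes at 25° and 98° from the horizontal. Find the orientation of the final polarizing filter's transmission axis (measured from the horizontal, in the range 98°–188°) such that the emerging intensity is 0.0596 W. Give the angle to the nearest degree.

θ ≈ 169°

I₁ = I₀ cos²(25° − 0°) = I₀ cos²(25°) = 0.8214 I₀.
I₂ = I₁ cos²(98° − 25°) = 0.8214 I₀ · cos²(73°) = 0.07021 I₀.
Target fraction: 0.0596 / 8.01 W = 0.007441 of I₀.
Need I₃/I₀ = 0.007441, so cos²(θ − 98°) = 0.007441 / 0.07021 = 0.106.
θ − 98° = arccos(√0.106) = 71.0°, giving θ ≈ 98 + 71.0 = 169.0°.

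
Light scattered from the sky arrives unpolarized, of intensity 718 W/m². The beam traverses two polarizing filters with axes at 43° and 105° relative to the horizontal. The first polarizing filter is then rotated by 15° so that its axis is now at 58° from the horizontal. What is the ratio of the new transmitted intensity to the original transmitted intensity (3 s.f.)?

Before rotation:
Unpolarized light through the first polarizer → I₁ = ½ I₀, now polarized at 43°.
I₂ = I₁ cos²(105° − 43°) = 0.5 I₀ · cos²(62°) = 0.1102 I₀.
After rotation:
Unpolarized light through the first polarizer → I₁ = ½ I₀, now polarized at 58°.
I₂ = I₁ cos²(105° − 58°) = 0.5 I₀ · cos²(47°) = 0.2326 I₀.
Ratio = 0.2326 / 0.1102 = 2.11.

I_new/I_old ≈ 2.11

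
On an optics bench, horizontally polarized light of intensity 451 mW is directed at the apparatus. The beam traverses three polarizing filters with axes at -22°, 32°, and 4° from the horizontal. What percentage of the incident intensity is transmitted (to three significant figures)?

≈ 23.2%

By Malus's law, I₁ = 451 mW · cos²(22°) = 387.7 mW.
I₂ = I₁ · cos²(54°) = 387.7 · 0.3455 = 134 mW.
I₃ = I₂ · cos²(28°) = 134 · 0.7796 = 104.4 mW.
That is 23.15% of the incident intensity.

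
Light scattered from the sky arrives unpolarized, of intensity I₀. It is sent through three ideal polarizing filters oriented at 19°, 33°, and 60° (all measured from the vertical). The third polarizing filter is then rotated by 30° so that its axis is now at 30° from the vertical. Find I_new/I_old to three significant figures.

Before rotation:
Unpolarized light through the first polarizer → I₁ = ½ I₀, now polarized at 19°.
I₂ = I₁ cos²(33° − 19°) = 0.5 I₀ · cos²(14°) = 0.4707 I₀.
I₃ = I₂ cos²(60° − 33°) = 0.4707 I₀ · cos²(27°) = 0.3737 I₀.
After rotation:
Unpolarized light through the first polarizer → I₁ = ½ I₀, now polarized at 19°.
I₂ = I₁ cos²(33° − 19°) = 0.5 I₀ · cos²(14°) = 0.4707 I₀.
I₃ = I₂ cos²(30° − 33°) = 0.4707 I₀ · cos²(3°) = 0.4694 I₀.
Ratio = 0.4694 / 0.3737 = 1.256.

I_new/I_old ≈ 1.26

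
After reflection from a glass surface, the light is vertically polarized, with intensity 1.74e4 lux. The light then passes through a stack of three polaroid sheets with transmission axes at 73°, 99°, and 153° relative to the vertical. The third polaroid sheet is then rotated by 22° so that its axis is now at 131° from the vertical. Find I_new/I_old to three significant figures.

I_new/I_old ≈ 2.08

Before rotation:
I₁ = I₀ cos²(73° − 0°) = I₀ cos²(73°) = 0.08548 I₀.
I₂ = I₁ cos²(99° − 73°) = 0.08548 I₀ · cos²(26°) = 0.06905 I₀.
I₃ = I₂ cos²(153° − 99°) = 0.06905 I₀ · cos²(54°) = 0.02386 I₀.
After rotation:
I₁ = I₀ cos²(73° − 0°) = I₀ cos²(73°) = 0.08548 I₀.
I₂ = I₁ cos²(99° − 73°) = 0.08548 I₀ · cos²(26°) = 0.06905 I₀.
I₃ = I₂ cos²(131° − 99°) = 0.06905 I₀ · cos²(32°) = 0.04966 I₀.
Ratio = 0.04966 / 0.02386 = 2.082.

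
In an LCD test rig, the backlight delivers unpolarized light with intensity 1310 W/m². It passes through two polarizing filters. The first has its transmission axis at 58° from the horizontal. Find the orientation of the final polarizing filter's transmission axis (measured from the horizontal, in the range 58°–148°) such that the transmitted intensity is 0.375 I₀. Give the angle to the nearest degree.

Unpolarized light through the first polarizer → I₁ = ½ I₀, now polarized at 58°.
Need I₂/I₀ = 0.375, so cos²(θ − 58°) = 0.375 / 0.5 = 0.75.
θ − 58° = arccos(√0.75) = 30.0°, giving θ ≈ 58 + 30.0 = 88.0°.

θ ≈ 88°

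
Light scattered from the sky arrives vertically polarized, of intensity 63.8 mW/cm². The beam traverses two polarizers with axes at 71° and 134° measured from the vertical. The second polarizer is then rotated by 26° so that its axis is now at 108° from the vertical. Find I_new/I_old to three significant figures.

Before rotation:
By Malus's law, I₁ = I₀ cos²(71° − 0°) = I₀ cos²(71°) = 0.106 I₀.
I₂ = I₁ cos²(134° − 71°) = 0.106 I₀ · cos²(63°) = 0.02185 I₀.
After rotation:
I₁ = I₀ cos²(71° − 0°) = I₀ cos²(71°) = 0.106 I₀.
I₂ = I₁ cos²(108° − 71°) = 0.106 I₀ · cos²(37°) = 0.06761 I₀.
Ratio = 0.06761 / 0.02185 = 3.095.

I_new/I_old ≈ 3.09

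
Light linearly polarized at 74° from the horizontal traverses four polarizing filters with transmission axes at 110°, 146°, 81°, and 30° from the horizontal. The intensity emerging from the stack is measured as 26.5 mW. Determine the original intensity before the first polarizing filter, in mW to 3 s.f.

I₀ ≈ 875 mW

By Malus's law, I₁ = I₀ cos²(110° − 74°) = I₀ cos²(36°) = 0.6545 I₀.
I₂ = I₁ cos²(146° − 110°) = 0.6545 I₀ · cos²(36°) = 0.4284 I₀.
I₃ = I₂ cos²(81° − 146°) = 0.4284 I₀ · cos²(65°) = 0.07651 I₀.
I₄ = I₃ cos²(30° − 81°) = 0.07651 I₀ · cos²(51°) = 0.0303 I₀.
So 26.5 mW = 0.0303 I₀, giving I₀ = 26.5/0.0303 = 874.5 mW.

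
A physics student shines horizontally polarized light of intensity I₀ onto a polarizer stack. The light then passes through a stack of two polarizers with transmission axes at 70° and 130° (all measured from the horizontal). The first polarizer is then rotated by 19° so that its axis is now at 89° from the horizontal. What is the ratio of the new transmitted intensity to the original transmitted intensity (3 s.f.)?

I_new/I_old ≈ 0.00593

Before rotation:
By Malus's law, I₁ = I₀ cos²(70° − 0°) = I₀ cos²(70°) = 0.117 I₀.
I₂ = I₁ cos²(130° − 70°) = 0.117 I₀ · cos²(60°) = 0.02924 I₀.
After rotation:
I₁ = I₀ cos²(89° − 0°) = I₀ cos²(89°) = 0.0003046 I₀.
I₂ = I₁ cos²(130° − 89°) = 0.0003046 I₀ · cos²(41°) = 0.0001735 I₀.
Ratio = 0.0001735 / 0.02924 = 0.005932.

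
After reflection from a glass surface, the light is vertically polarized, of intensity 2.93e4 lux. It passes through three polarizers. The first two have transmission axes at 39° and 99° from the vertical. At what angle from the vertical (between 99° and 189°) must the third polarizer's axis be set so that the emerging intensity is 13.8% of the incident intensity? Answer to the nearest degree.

I₁ = I₀ cos²(39° − 0°) = I₀ cos²(39°) = 0.604 I₀.
I₂ = I₁ cos²(99° − 39°) = 0.604 I₀ · cos²(60°) = 0.151 I₀.
Need I₃/I₀ = 0.138, so cos²(θ − 99°) = 0.138 / 0.151 = 0.914.
θ − 99° = arccos(√0.914) = 17.1°, giving θ ≈ 99 + 17.1 = 116.1°.

θ ≈ 116°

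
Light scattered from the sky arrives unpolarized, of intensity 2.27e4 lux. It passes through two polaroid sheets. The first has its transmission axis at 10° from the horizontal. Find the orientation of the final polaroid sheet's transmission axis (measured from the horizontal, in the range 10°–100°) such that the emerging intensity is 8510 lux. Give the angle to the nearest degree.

Unpolarized light through the first polarizer → I₁ = ½ I₀, now polarized at 10°.
Target fraction: 8510 / 2.27e4 lux = 0.3749 of I₀.
Need I₂/I₀ = 0.3749, so cos²(θ − 10°) = 0.3749 / 0.5 = 0.7498.
θ − 10° = arccos(√0.7498) = 30.0°, giving θ ≈ 10 + 30.0 = 40.0°.

θ ≈ 40°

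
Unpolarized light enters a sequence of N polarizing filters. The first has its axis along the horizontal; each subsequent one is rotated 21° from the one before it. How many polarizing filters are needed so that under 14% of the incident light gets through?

First polarizer halves the unpolarized light: factor 1/2.
Each further stage multiplies by cos²(21°) = 0.8716.
After N polarizers: T = 0.5·0.8716^(N−1). Require T < 0.14 ⇒ N−1 > ln(0.14/0.5)/ln(0.8716) = 9.26, so N−1 ≥ 10 and N = 11.
Check: N=11 gives T = 0.1265 < 0.14; N=10 gives T = 0.1451.

N = 11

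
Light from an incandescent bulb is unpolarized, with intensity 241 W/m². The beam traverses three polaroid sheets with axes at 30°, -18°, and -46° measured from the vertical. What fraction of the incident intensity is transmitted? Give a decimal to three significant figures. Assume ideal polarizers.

I/I₀ ≈ 0.175

Unpolarized light through the first polarizer → I₁ = 241 W/m²/2 = 120.5 W/m², polarized at 30°.
I₂ = I₁ · cos²(48°) = 120.5 · 0.4477 = 53.95 W/m².
I₃ = I₂ · cos²(28°) = 53.95 · 0.7796 = 42.06 W/m².
Transmitted fraction = 0.1745.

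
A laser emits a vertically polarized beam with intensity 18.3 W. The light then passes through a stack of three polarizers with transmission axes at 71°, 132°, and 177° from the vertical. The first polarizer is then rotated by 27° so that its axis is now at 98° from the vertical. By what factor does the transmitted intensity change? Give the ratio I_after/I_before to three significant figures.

Before rotation:
By Malus's law, I₁ = I₀ cos²(71° − 0°) = I₀ cos²(71°) = 0.106 I₀.
I₂ = I₁ cos²(132° − 71°) = 0.106 I₀ · cos²(61°) = 0.02491 I₀.
I₃ = I₂ cos²(177° − 132°) = 0.02491 I₀ · cos²(45°) = 0.01246 I₀.
After rotation:
I₁ = I₀ cos²(98° − 0°) = I₀ cos²(82°) = 0.01937 I₀.
I₂ = I₁ cos²(132° − 98°) = 0.01937 I₀ · cos²(34°) = 0.01331 I₀.
I₃ = I₂ cos²(177° − 132°) = 0.01331 I₀ · cos²(45°) = 0.006656 I₀.
Ratio = 0.006656 / 0.01246 = 0.5344.

I_new/I_old ≈ 0.534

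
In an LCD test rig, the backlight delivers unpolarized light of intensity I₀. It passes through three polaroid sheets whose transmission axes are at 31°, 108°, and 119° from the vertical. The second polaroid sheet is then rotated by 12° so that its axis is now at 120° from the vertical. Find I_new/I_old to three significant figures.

Before rotation:
Unpolarized light through the first polarizer → I₁ = ½ I₀, now polarized at 31°.
I₂ = I₁ cos²(108° − 31°) = 0.5 I₀ · cos²(77°) = 0.0253 I₀.
I₃ = I₂ cos²(119° − 108°) = 0.0253 I₀ · cos²(11°) = 0.02438 I₀.
After rotation:
Unpolarized light through the first polarizer → I₁ = ½ I₀, now polarized at 31°.
I₂ = I₁ cos²(120° − 31°) = 0.5 I₀ · cos²(89°) = 0.0001523 I₀.
I₃ = I₂ cos²(119° − 120°) = 0.0001523 I₀ · cos²(1°) = 0.0001522 I₀.
Ratio = 0.0001522 / 0.02438 = 0.006245.

I_new/I_old ≈ 0.00624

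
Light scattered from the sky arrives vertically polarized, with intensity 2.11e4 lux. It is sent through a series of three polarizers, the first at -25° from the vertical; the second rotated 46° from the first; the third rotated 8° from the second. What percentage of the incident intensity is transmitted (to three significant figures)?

I₁ = 2.11e4 lux · cos²(25°) = 1.733e+04 lux.
I₂ = I₁ · cos²(46°) = 1.733e+04 · 0.4826 = 8363 lux.
I₃ = I₂ · cos²(8°) = 8363 · 0.9806 = 8201 lux.
That is 38.87% of the incident intensity.

≈ 38.9%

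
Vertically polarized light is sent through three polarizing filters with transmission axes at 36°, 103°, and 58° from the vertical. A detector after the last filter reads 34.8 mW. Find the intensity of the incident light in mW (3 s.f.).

I₀ ≈ 697 mW

By Malus's law, I₁ = I₀ cos²(36° − 0°) = I₀ cos²(36°) = 0.6545 I₀.
I₂ = I₁ cos²(103° − 36°) = 0.6545 I₀ · cos²(67°) = 0.09992 I₀.
I₃ = I₂ cos²(58° − 103°) = 0.09992 I₀ · cos²(45°) = 0.04996 I₀.
So 34.8 mW = 0.04996 I₀, giving I₀ = 34.8/0.04996 = 696.5 mW.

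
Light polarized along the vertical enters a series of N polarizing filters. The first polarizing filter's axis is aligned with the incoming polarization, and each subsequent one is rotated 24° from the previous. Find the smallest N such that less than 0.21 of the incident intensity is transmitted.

N = 10

First polarizer is aligned with the polarization: full transmission.
Each further stage multiplies by cos²(24°) = 0.8346.
After N polarizers: T = 0.8346^(N−1). Require T < 0.21 ⇒ N−1 > ln(0.21)/ln(0.8346) = 8.63, so N−1 ≥ 9 and N = 10.
Check: N=10 gives T = 0.1964 < 0.21; N=9 gives T = 0.2353.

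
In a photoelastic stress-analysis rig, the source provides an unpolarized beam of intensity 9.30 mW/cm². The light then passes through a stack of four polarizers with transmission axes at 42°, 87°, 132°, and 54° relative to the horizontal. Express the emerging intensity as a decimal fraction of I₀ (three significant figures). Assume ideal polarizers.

Unpolarized light through the first polarizer → I₁ = 9.30 mW/cm²/2 = 4.65 mW/cm², polarized at 42°.
I₂ = I₁ · cos²(45°) = 4.65 · 0.5 = 2.325 mW/cm².
I₃ = I₂ · cos²(45°) = 2.325 · 0.5 = 1.163 mW/cm².
I₄ = I₃ · cos²(78°) = 1.163 · 0.04323 = 0.05025 mW/cm².
Transmitted fraction = 0.005403.

I/I₀ ≈ 0.00540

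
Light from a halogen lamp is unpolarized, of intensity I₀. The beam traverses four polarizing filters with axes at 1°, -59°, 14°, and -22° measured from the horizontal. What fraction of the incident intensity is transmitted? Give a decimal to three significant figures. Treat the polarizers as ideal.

≈ 0.00699 I₀

Unpolarized light through the first polarizer → I₁ = ½ I₀, now polarized at 1°.
I₂ = I₁ cos²(-59° − 1°) = 0.5 I₀ · cos²(60°) = 0.125 I₀.
I₃ = I₂ cos²(14° + 59°) = 0.125 I₀ · cos²(73°) = 0.01069 I₀.
I₄ = I₃ cos²(-22° − 14°) = 0.01069 I₀ · cos²(36°) = 0.006994 I₀.
Transmitted fraction = 0.006994.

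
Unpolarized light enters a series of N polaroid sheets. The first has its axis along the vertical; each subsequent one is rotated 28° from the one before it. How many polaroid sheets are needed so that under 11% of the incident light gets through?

N = 8

First polarizer halves the unpolarized light: factor 1/2.
Each further stage multiplies by cos²(28°) = 0.7796.
After N polarizers: T = 0.5·0.7796^(N−1). Require T < 0.11 ⇒ N−1 > ln(0.11/0.5)/ln(0.7796) = 6.08, so N−1 ≥ 7 and N = 8.
Check: N=8 gives T = 0.08751 < 0.11; N=7 gives T = 0.1123.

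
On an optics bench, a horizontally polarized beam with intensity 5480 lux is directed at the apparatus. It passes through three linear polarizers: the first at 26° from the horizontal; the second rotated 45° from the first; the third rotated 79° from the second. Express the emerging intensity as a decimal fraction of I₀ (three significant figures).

I₁ = 5480 lux · cos²(26°) = 4427 lux.
I₂ = I₁ · cos²(45°) = 4427 · 0.5 = 2213 lux.
I₃ = I₂ · cos²(79°) = 2213 · 0.03641 = 80.59 lux.
Transmitted fraction = 0.01471.

I/I₀ ≈ 0.0147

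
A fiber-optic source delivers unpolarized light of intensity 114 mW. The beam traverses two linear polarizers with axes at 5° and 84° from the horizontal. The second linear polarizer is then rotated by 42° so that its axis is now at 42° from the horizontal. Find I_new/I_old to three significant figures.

I_new/I_old ≈ 17.5

Before rotation:
Unpolarized light through the first polarizer → I₁ = ½ I₀, now polarized at 5°.
I₂ = I₁ cos²(84° − 5°) = 0.5 I₀ · cos²(79°) = 0.0182 I₀.
After rotation:
Unpolarized light through the first polarizer → I₁ = ½ I₀, now polarized at 5°.
I₂ = I₁ cos²(42° − 5°) = 0.5 I₀ · cos²(37°) = 0.3189 I₀.
Ratio = 0.3189 / 0.0182 = 17.52.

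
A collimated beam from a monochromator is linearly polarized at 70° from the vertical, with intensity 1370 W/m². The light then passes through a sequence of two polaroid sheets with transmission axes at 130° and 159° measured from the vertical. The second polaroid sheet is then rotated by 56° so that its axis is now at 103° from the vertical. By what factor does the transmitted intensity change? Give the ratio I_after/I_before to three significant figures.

I_new/I_old ≈ 1.04

Before rotation:
By Malus's law, I₁ = I₀ cos²(130° − 70°) = I₀ cos²(60°) = 0.25 I₀.
I₂ = I₁ cos²(159° − 130°) = 0.25 I₀ · cos²(29°) = 0.1912 I₀.
After rotation:
I₁ = I₀ cos²(130° − 70°) = I₀ cos²(60°) = 0.25 I₀.
I₂ = I₁ cos²(103° − 130°) = 0.25 I₀ · cos²(27°) = 0.1985 I₀.
Ratio = 0.1985 / 0.1912 = 1.038.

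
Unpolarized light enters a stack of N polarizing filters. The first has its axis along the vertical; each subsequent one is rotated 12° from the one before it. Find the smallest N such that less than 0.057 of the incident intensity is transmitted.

N = 51

First polarizer halves the unpolarized light: factor 1/2.
Each further stage multiplies by cos²(12°) = 0.9568.
After N polarizers: T = 0.5·0.9568^(N−1). Require T < 0.057 ⇒ N−1 > ln(0.057/0.5)/ln(0.9568) = 49.14, so N−1 ≥ 50 and N = 51.
Check: N=51 gives T = 0.05488 < 0.057; N=50 gives T = 0.05736.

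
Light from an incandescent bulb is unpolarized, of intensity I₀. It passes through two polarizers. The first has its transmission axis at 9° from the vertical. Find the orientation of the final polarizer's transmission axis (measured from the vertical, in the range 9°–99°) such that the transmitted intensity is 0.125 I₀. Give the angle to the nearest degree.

Unpolarized light through the first polarizer → I₁ = ½ I₀, now polarized at 9°.
Need I₂/I₀ = 0.125, so cos²(θ − 9°) = 0.125 / 0.5 = 0.25.
θ − 9° = arccos(√0.25) = 60.0°, giving θ ≈ 9 + 60.0 = 69.0°.

θ ≈ 69°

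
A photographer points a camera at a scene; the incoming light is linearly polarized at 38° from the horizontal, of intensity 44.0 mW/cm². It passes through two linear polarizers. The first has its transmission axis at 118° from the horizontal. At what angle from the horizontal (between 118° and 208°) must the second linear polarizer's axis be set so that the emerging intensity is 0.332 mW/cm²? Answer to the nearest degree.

I₁ = I₀ cos²(118° − 38°) = I₀ cos²(80°) = 0.03015 I₀.
Target fraction: 0.332 / 44.0 mW/cm² = 0.007545 of I₀.
Need I₂/I₀ = 0.007545, so cos²(θ − 118°) = 0.007545 / 0.03015 = 0.2502.
θ − 118° = arccos(√0.2502) = 60.0°, giving θ ≈ 118 + 60.0 = 178.0°.

θ ≈ 178°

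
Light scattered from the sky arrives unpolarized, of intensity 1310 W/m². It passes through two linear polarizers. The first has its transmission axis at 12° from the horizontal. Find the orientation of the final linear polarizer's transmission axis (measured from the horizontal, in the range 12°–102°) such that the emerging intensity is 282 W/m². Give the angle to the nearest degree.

Unpolarized light through the first polarizer → I₁ = ½ I₀, now polarized at 12°.
Target fraction: 282 / 1310 W/m² = 0.2153 of I₀.
Need I₂/I₀ = 0.2153, so cos²(θ − 12°) = 0.2153 / 0.5 = 0.4305.
θ − 12° = arccos(√0.4305) = 49.0°, giving θ ≈ 12 + 49.0 = 61.0°.

θ ≈ 61°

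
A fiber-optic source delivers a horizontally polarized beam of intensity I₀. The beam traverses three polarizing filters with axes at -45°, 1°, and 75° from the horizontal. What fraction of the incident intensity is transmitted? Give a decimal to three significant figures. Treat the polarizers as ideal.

I₁ = I₀ cos²(-45° − 0°) = I₀ cos²(45°) = 0.5 I₀.
I₂ = I₁ cos²(1° + 45°) = 0.5 I₀ · cos²(46°) = 0.2413 I₀.
I₃ = I₂ cos²(75° − 1°) = 0.2413 I₀ · cos²(74°) = 0.01833 I₀.
Transmitted fraction = 0.01833.

≈ 0.0183 I₀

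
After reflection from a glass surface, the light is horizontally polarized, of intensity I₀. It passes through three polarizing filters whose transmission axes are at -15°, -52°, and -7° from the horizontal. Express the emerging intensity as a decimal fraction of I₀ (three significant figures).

≈ 0.298 I₀

I₁ = I₀ cos²(-15° − 0°) = I₀ cos²(15°) = 0.933 I₀.
I₂ = I₁ cos²(-52° + 15°) = 0.933 I₀ · cos²(37°) = 0.5951 I₀.
I₃ = I₂ cos²(-7° + 52°) = 0.5951 I₀ · cos²(45°) = 0.2975 I₀.
Transmitted fraction = 0.2975.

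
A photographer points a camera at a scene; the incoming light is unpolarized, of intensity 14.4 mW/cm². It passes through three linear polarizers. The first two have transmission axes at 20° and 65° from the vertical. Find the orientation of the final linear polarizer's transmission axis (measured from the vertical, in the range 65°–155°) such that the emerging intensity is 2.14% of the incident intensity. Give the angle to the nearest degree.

θ ≈ 138°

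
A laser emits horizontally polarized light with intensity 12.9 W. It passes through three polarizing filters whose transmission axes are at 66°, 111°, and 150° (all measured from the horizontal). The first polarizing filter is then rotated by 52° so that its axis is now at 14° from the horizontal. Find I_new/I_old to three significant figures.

Before rotation:
I₁ = I₀ cos²(66° − 0°) = I₀ cos²(66°) = 0.1654 I₀.
I₂ = I₁ cos²(111° − 66°) = 0.1654 I₀ · cos²(45°) = 0.08272 I₀.
I₃ = I₂ cos²(150° − 111°) = 0.08272 I₀ · cos²(39°) = 0.04996 I₀.
After rotation:
I₁ = I₀ cos²(14° − 0°) = I₀ cos²(14°) = 0.9415 I₀.
Angle between axes 1 and 2: 83°. I₂ = 0.9415 I₀ · cos²(83°) = 0.01398 I₀.
I₃ = I₂ cos²(150° − 111°) = 0.01398 I₀ · cos²(39°) = 0.008445 I₀.
Ratio = 0.008445 / 0.04996 = 0.169.

I_new/I_old ≈ 0.169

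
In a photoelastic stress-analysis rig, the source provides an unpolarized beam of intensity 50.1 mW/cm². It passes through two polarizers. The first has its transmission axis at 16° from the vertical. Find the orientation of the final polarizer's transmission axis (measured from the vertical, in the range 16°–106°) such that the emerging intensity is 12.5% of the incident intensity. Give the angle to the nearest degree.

θ ≈ 76°

Unpolarized light through the first polarizer → I₁ = ½ I₀, now polarized at 16°.
Need I₂/I₀ = 0.125, so cos²(θ − 16°) = 0.125 / 0.5 = 0.25.
θ − 16° = arccos(√0.25) = 60.0°, giving θ ≈ 16 + 60.0 = 76.0°.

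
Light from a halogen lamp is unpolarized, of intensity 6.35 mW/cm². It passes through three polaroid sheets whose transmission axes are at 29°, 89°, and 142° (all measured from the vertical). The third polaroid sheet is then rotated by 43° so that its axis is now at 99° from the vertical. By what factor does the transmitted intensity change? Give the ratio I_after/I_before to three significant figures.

Before rotation:
Unpolarized light through the first polarizer → I₁ = ½ I₀, now polarized at 29°.
I₂ = I₁ cos²(89° − 29°) = 0.5 I₀ · cos²(60°) = 0.125 I₀.
I₃ = I₂ cos²(142° − 89°) = 0.125 I₀ · cos²(53°) = 0.04527 I₀.
After rotation:
Unpolarized light through the first polarizer → I₁ = ½ I₀, now polarized at 29°.
I₂ = I₁ cos²(89° − 29°) = 0.5 I₀ · cos²(60°) = 0.125 I₀.
I₃ = I₂ cos²(99° − 89°) = 0.125 I₀ · cos²(10°) = 0.1212 I₀.
Ratio = 0.1212 / 0.04527 = 2.678.

I_new/I_old ≈ 2.68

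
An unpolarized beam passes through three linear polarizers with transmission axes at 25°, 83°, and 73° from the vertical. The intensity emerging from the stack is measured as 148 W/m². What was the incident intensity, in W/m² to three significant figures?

I₀ ≈ 1090 W/m²

Unpolarized light through the first polarizer → I₁ = ½ I₀, now polarized at 25°.
I₂ = I₁ cos²(83° − 25°) = 0.5 I₀ · cos²(58°) = 0.1404 I₀.
I₃ = I₂ cos²(73° − 83°) = 0.1404 I₀ · cos²(10°) = 0.1362 I₀.
So 148 W/m² = 0.1362 I₀, giving I₀ = 148/0.1362 = 1087 W/m².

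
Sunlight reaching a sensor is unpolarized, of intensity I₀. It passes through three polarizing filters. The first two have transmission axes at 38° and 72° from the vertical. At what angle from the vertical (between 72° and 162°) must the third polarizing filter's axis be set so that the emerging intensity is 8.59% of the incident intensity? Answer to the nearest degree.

θ ≈ 132°

Unpolarized light through the first polarizer → I₁ = ½ I₀, now polarized at 38°.
I₂ = I₁ cos²(72° − 38°) = 0.5 I₀ · cos²(34°) = 0.3437 I₀.
Need I₃/I₀ = 0.0859, so cos²(θ − 72°) = 0.0859 / 0.3437 = 0.25.
θ − 72° = arccos(√0.25) = 60.0°, giving θ ≈ 72 + 60.0 = 132.0°.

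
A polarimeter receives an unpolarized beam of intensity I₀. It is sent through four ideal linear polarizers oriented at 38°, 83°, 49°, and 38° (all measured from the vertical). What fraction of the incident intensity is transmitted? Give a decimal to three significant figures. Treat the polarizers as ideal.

≈ 0.166 I₀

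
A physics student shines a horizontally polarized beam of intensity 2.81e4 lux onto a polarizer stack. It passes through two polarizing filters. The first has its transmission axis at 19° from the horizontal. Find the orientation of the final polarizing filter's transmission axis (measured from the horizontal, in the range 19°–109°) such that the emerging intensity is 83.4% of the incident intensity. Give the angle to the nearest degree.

θ ≈ 34°

By Malus's law, I₁ = I₀ cos²(19° − 0°) = I₀ cos²(19°) = 0.894 I₀.
Need I₂/I₀ = 0.834, so cos²(θ − 19°) = 0.834 / 0.894 = 0.9329.
θ − 19° = arccos(√0.9329) = 15.0°, giving θ ≈ 19 + 15.0 = 34.0°.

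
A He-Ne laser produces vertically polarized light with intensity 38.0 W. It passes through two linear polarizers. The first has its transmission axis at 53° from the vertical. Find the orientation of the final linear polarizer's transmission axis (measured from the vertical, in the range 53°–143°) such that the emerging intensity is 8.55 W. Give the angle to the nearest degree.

θ ≈ 91°

I₁ = I₀ cos²(53° − 0°) = I₀ cos²(53°) = 0.3622 I₀.
Target fraction: 8.55 / 38.0 W = 0.225 of I₀.
Need I₂/I₀ = 0.225, so cos²(θ − 53°) = 0.225 / 0.3622 = 0.6212.
θ − 53° = arccos(√0.6212) = 38.0°, giving θ ≈ 53 + 38.0 = 91.0°.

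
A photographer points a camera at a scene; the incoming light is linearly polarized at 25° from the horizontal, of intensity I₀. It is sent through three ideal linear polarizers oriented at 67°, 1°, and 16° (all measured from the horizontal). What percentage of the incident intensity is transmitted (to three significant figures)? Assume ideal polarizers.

I₁ = I₀ cos²(67° − 25°) = I₀ cos²(42°) = 0.5523 I₀.
I₂ = I₁ cos²(1° − 67°) = 0.5523 I₀ · cos²(66°) = 0.09136 I₀.
I₃ = I₂ cos²(16° − 1°) = 0.09136 I₀ · cos²(15°) = 0.08524 I₀.
That is 8.524% of the incident intensity.

≈ 8.52%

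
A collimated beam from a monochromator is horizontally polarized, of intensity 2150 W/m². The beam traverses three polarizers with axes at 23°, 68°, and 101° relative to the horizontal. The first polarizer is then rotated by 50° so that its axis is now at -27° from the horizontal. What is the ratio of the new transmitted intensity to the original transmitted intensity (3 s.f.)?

I_new/I_old ≈ 0.0142

Before rotation:
I₁ = I₀ cos²(23° − 0°) = I₀ cos²(23°) = 0.8473 I₀.
I₂ = I₁ cos²(68° − 23°) = 0.8473 I₀ · cos²(45°) = 0.4237 I₀.
I₃ = I₂ cos²(101° − 68°) = 0.4237 I₀ · cos²(33°) = 0.298 I₀.
After rotation:
I₁ = I₀ cos²(-27° − 0°) = I₀ cos²(27°) = 0.7939 I₀.
Angle between axes 1 and 2: 85°. I₂ = 0.7939 I₀ · cos²(85°) = 0.006031 I₀.
I₃ = I₂ cos²(101° − 68°) = 0.006031 I₀ · cos²(33°) = 0.004242 I₀.
Ratio = 0.004242 / 0.298 = 0.01423.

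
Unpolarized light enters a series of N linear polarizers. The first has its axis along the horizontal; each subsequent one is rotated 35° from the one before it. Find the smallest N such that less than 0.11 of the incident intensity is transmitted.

N = 5

First polarizer halves the unpolarized light: factor 1/2.
Each further stage multiplies by cos²(35°) = 0.671.
After N polarizers: T = 0.5·0.671^(N−1). Require T < 0.11 ⇒ N−1 > ln(0.11/0.5)/ln(0.671) = 3.80, so N−1 ≥ 4 and N = 5.
Check: N=5 gives T = 0.1014 < 0.11; N=4 gives T = 0.1511.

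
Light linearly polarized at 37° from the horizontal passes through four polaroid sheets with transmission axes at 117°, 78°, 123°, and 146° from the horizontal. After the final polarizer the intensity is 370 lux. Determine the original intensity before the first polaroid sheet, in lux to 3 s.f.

By Malus's law, I₁ = I₀ cos²(117° − 37°) = I₀ cos²(80°) = 0.03015 I₀.
I₂ = I₁ cos²(78° − 117°) = 0.03015 I₀ · cos²(39°) = 0.01821 I₀.
I₃ = I₂ cos²(123° − 78°) = 0.01821 I₀ · cos²(45°) = 0.009106 I₀.
I₄ = I₃ cos²(146° − 123°) = 0.009106 I₀ · cos²(23°) = 0.007716 I₀.
So 370 lux = 0.007716 I₀, giving I₀ = 370/0.007716 = 4.796e+04 lux.

I₀ ≈ 4.80e4 lux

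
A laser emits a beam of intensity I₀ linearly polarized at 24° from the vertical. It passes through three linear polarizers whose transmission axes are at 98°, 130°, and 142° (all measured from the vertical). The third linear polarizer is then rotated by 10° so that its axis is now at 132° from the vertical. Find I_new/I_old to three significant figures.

I_new/I_old ≈ 1.04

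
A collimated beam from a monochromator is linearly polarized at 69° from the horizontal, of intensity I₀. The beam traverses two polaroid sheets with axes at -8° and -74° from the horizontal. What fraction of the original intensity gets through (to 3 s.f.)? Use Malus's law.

≈ 0.00837 I₀

By Malus's law, I₁ = I₀ cos²(-8° − 69°) = I₀ cos²(77°) = 0.0506 I₀.
I₂ = I₁ cos²(-74° + 8°) = 0.0506 I₀ · cos²(66°) = 0.008371 I₀.
Transmitted fraction = 0.008371.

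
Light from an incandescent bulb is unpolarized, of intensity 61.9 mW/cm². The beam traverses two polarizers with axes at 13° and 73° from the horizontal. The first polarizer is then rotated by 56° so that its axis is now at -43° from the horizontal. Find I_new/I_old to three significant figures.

Before rotation:
Unpolarized light through the first polarizer → I₁ = ½ I₀, now polarized at 13°.
I₂ = I₁ cos²(73° − 13°) = 0.5 I₀ · cos²(60°) = 0.125 I₀.
After rotation:
Unpolarized light through the first polarizer → I₁ = ½ I₀, now polarized at -43°.
Angle between axes 1 and 2: 64°. I₂ = 0.5 I₀ · cos²(64°) = 0.09608 I₀.
Ratio = 0.09608 / 0.125 = 0.7687.

I_new/I_old ≈ 0.769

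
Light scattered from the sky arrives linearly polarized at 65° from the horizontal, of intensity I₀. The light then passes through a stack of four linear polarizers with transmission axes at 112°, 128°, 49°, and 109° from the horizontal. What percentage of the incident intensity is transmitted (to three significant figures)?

I₁ = I₀ cos²(112° − 65°) = I₀ cos²(47°) = 0.4651 I₀.
I₂ = I₁ cos²(128° − 112°) = 0.4651 I₀ · cos²(16°) = 0.4298 I₀.
I₃ = I₂ cos²(49° − 128°) = 0.4298 I₀ · cos²(79°) = 0.01565 I₀.
I₄ = I₃ cos²(109° − 49°) = 0.01565 I₀ · cos²(60°) = 0.003912 I₀.
That is 0.3912% of the incident intensity.

≈ 0.391%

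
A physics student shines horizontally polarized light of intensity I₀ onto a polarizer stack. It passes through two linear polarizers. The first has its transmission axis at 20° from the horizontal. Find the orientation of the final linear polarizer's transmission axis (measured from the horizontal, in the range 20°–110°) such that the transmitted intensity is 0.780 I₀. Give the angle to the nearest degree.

By Malus's law, I₁ = I₀ cos²(20° − 0°) = I₀ cos²(20°) = 0.883 I₀.
Need I₂/I₀ = 0.78, so cos²(θ − 20°) = 0.78 / 0.883 = 0.8833.
θ − 20° = arccos(√0.8833) = 20.0°, giving θ ≈ 20 + 20.0 = 40.0°.

θ ≈ 40°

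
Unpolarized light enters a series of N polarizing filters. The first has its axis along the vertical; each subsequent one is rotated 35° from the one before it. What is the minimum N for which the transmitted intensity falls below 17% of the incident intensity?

N = 4

First polarizer halves the unpolarized light: factor 1/2.
Each further stage multiplies by cos²(35°) = 0.671.
After N polarizers: T = 0.5·0.671^(N−1). Require T < 0.17 ⇒ N−1 > ln(0.17/0.5)/ln(0.671) = 2.70, so N−1 ≥ 3 and N = 4.
Check: N=4 gives T = 0.1511 < 0.17; N=3 gives T = 0.2251.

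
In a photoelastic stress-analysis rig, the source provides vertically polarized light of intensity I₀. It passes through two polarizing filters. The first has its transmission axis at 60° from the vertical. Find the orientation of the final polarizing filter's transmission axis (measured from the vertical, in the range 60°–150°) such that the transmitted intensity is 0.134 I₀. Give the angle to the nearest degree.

θ ≈ 103°

I₁ = I₀ cos²(60° − 0°) = I₀ cos²(60°) = 0.25 I₀.
Need I₂/I₀ = 0.134, so cos²(θ − 60°) = 0.134 / 0.25 = 0.536.
θ − 60° = arccos(√0.536) = 42.9°, giving θ ≈ 60 + 42.9 = 102.9°.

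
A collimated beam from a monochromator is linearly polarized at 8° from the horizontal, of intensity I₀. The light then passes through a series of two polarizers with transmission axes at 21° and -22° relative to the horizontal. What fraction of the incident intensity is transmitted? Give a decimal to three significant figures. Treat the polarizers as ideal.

By Malus's law, I₁ = I₀ cos²(21° − 8°) = I₀ cos²(13°) = 0.9494 I₀.
I₂ = I₁ cos²(-22° − 21°) = 0.9494 I₀ · cos²(43°) = 0.5078 I₀.
Transmitted fraction = 0.5078.

≈ 0.508 I₀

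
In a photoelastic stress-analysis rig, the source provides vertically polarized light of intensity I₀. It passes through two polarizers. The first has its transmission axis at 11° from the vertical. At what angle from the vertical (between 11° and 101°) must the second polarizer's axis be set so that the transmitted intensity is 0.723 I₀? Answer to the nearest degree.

θ ≈ 41°

By Malus's law, I₁ = I₀ cos²(11° − 0°) = I₀ cos²(11°) = 0.9636 I₀.
Need I₂/I₀ = 0.723, so cos²(θ − 11°) = 0.723 / 0.9636 = 0.7503.
θ − 11° = arccos(√0.7503) = 30.0°, giving θ ≈ 11 + 30.0 = 41.0°.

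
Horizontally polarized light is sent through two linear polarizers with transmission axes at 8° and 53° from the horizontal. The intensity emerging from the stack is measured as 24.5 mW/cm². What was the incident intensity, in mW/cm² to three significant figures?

I₀ ≈ 50.0 mW/cm²

I₁ = I₀ cos²(8° − 0°) = I₀ cos²(8°) = 0.9806 I₀.
I₂ = I₁ cos²(53° − 8°) = 0.9806 I₀ · cos²(45°) = 0.4903 I₀.
So 24.5 mW/cm² = 0.4903 I₀, giving I₀ = 24.5/0.4903 = 49.97 mW/cm².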